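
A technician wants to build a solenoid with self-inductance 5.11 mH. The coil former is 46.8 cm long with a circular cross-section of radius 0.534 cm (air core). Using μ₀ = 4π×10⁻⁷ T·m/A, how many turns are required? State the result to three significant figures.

N ≈ 4610 turns

A = πr² = π(5.340×10^-3 m)² = 8.958×10^-5 m².
From L = μ₀N²A/ℓ, N = √(Lℓ / (μ₀A)).
N = √[(5.110×10^-3)(0.468) / ((4π×10⁻⁷)×8.958×10^-5)] = √(2.124×10^7) ≈ 4609.1.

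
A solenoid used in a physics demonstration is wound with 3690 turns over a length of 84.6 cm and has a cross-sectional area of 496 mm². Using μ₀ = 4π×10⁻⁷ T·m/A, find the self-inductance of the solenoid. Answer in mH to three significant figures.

L ≈ 10.0 mH

A = 496 mm² = 4.960×10^-4 m².
For a long solenoid, L = μ₀N²A/ℓ.
L = (4π×10⁻⁷)(3690)²(4.960×10^-4)/(0.846 m) = 1.003×10^-2 H.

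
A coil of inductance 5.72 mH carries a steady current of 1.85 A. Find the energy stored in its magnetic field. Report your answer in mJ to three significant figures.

Stored magnetic energy: U = ½LI².
U = ½(5.720×10^-3 H)(1.85 A)² = 9.788×10^-3 J.

U ≈ 9.79 mJ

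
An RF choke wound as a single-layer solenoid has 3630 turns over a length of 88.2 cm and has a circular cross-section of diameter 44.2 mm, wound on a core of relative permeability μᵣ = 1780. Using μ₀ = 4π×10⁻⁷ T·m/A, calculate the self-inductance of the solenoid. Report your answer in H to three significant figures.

A = π(d/2)² = π(2.210×10^-2 m)² = 1.534×10^-3 m².
For a long solenoid, L = μ₀μᵣN²A/ℓ.
L = (4π×10⁻⁷)(1780)(3630)²(1.534×10^-3)/(0.882 m) = 51.28 H.

L ≈ 51.3 H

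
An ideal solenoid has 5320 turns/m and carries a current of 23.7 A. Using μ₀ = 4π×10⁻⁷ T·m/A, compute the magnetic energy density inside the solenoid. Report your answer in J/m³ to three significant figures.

u ≈ 9990 J/m³

B = μ₀nI = (4π×10⁻⁷)(5.320×10^3)(23.7) = 0.1584 T.
u = B²/(2μ₀) = (0.1584)²/(2×4π×10⁻⁷) = 9.988×10^3 J/m³.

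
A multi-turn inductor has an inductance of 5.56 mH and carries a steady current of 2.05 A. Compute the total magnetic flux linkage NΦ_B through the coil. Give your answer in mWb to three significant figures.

From L = NΦ_B/I, the flux linkage is NΦ_B = LI.
NΦ_B = (5.560×10^-3 H)(2.05 A) = 1.140×10^-2 Wb.

NΦ_B ≈ 11.4 mWb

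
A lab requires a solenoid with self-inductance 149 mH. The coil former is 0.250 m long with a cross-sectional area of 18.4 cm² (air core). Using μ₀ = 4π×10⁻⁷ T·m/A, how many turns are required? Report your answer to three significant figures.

A = 18.4 cm² = 1.840×10^-3 m².
From L = μ₀N²A/ℓ, N = √(Lℓ / (μ₀A)).
N = √[(0.149)(0.25) / ((4π×10⁻⁷)×1.840×10^-3)] = √(1.611×10^7) ≈ 4013.7.

N ≈ 4010 turns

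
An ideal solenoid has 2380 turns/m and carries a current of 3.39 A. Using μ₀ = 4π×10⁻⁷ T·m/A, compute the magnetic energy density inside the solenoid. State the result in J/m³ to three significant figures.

B = μ₀nI = (4π×10⁻⁷)(2.380×10^3)(3.39) = 1.014×10^-2 T.
u = B²/(2μ₀) = (1.014×10^-2)²/(2×4π×10⁻⁷) = 40.9 J/m³.

u ≈ 40.9 J/m³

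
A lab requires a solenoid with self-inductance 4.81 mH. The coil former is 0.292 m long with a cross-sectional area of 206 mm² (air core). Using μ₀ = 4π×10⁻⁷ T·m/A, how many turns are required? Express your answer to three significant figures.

N ≈ 2330 turns

A = 206 mm² = 2.060×10^-4 m².
From L = μ₀N²A/ℓ, N = √(Lℓ / (μ₀A)).
N = √[(4.810×10^-3)(0.292) / ((4π×10⁻⁷)×2.060×10^-4)] = √(5.426×10^6) ≈ 2329.3.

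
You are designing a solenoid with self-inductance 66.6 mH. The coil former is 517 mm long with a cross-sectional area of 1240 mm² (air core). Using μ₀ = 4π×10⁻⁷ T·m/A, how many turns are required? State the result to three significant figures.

A = 1240 mm² = 1.240×10^-3 m².
From L = μ₀N²A/ℓ, N = √(Lℓ / (μ₀A)).
N = √[(6.660×10^-2)(0.517) / ((4π×10⁻⁷)×1.240×10^-3)] = √(2.210×10^7) ≈ 4700.7.

N ≈ 4700 turns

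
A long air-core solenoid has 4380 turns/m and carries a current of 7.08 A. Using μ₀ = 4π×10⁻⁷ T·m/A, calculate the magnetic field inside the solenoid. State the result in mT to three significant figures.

Inside a long solenoid, B = μ₀nI.
B = (4π×10⁻⁷)(4.380×10^3 m⁻¹)(7.08 A) = 3.897×10^-2 T.

B ≈ 39.0 mT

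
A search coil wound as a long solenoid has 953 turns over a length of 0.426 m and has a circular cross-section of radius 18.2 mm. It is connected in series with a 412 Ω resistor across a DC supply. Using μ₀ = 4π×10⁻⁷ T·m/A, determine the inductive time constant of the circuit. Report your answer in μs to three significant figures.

τ ≈ 6.77 μs

A = πr² = π(1.820×10^-2 m)² = 1.041×10^-3 m².
L = μ₀N²A/ℓ = (4π×10⁻⁷)(953)²(1.041×10^-3)/(0.426) = 2.788×10^-3 H.
τ = L/R = (2.788×10^-3)/(412) = 6.767×10^-6 s.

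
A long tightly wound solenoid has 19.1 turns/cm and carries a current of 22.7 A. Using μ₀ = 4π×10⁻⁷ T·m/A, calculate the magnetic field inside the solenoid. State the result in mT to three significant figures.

B ≈ 54.5 mT

Inside a long solenoid, B = μ₀nI.
B = (4π×10⁻⁷)(1.910×10^3 m⁻¹)(22.7 A) = 5.448×10^-2 T.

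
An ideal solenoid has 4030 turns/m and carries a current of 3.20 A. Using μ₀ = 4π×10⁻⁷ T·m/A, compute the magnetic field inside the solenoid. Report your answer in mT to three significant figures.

Inside a long solenoid, B = μ₀nI.
B = (4π×10⁻⁷)(4.030×10^3 m⁻¹)(3.20 A) = 1.621×10^-2 T.

B ≈ 16.2 mT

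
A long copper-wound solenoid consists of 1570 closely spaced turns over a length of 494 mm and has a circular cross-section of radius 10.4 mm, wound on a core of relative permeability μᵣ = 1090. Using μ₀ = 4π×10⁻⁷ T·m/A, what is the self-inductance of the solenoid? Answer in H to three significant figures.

L ≈ 2.32 H

A = πr² = π(1.040×10^-2 m)² = 3.398×10^-4 m².
For a long solenoid, L = μ₀μᵣN²A/ℓ.
L = (4π×10⁻⁷)(1090)(1570)²(3.398×10^-4)/(0.494 m) = 2.322 H.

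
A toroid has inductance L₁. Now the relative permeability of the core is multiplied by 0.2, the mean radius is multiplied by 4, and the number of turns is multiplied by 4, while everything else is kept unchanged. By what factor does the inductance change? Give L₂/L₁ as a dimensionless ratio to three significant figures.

L₂/L₁ = 0.800

For a toroid, L ∝ μᵣN²A/R.
L₂/L₁ = (0.2) × (4)^-1 × (4)^2 = 0.800.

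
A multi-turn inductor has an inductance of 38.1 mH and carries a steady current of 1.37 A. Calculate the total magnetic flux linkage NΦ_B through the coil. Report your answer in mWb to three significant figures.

NΦ_B ≈ 52.2 mWb

From L = NΦ_B/I, the flux linkage is NΦ_B = LI.
NΦ_B = (3.810×10^-2 H)(1.37 A) = 5.220×10^-2 Wb.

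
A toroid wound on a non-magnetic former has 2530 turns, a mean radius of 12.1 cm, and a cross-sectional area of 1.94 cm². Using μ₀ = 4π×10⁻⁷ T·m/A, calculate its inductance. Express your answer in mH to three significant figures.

L ≈ 2.05 mH

For a thin toroid, L = μ₀N²A/(2πR).
L = (4π×10⁻⁷)(2530)²(1.940×10^-4) / (2π×0.121 m) = 2.053×10^-3 H.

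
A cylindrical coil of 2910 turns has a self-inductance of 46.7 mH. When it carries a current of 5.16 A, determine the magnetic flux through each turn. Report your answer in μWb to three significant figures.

Φ_B ≈ 82.8 μWb

From L = NΦ_B/I, the flux per turn is Φ_B = LI/N.
Φ_B = (4.670×10^-2 H)(5.16 A)/2910 = 8.281×10^-5 Wb.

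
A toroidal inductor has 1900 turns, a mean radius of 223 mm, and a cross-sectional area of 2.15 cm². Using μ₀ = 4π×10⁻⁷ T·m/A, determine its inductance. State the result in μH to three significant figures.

L ≈ 696 μH

For a thin toroid, L = μ₀N²A/(2πR).
L = (4π×10⁻⁷)(1900)²(2.150×10^-4) / (2π×0.223 m) = 6.961×10^-4 H.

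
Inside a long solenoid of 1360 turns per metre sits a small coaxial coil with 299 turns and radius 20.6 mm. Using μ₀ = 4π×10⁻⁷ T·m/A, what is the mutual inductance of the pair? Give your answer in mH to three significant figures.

The outer solenoid produces a uniform field B₁ = μ₀n₁I₁ across the inner coil,
so the flux linkage is N₂Φ = N₂B₁A₂ = μ₀n₁N₂A₂·I₁, giving M = μ₀n₁N₂A₂.
A₂ = πr² = π(2.060×10^-2 m)² = 1.333×10^-3 m².
M = (4π×10⁻⁷)(1360)(299)(1.333×10^-3) = 6.812×10^-4 H.

M ≈ 0.681 mH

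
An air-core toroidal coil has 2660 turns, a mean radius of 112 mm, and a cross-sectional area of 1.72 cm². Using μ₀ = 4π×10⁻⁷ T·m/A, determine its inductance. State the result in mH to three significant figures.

L ≈ 2.17 mH

For a thin toroid, L = μ₀N²A/(2πR).
L = (4π×10⁻⁷)(2660)²(1.720×10^-4) / (2π×0.112 m) = 2.173×10^-3 H.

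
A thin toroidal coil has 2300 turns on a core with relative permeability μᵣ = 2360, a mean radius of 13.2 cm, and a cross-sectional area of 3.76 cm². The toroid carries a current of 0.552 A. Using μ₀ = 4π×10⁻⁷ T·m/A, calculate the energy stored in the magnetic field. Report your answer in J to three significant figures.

L = μ₀μᵣN²A/(2πR) = (4π×10⁻⁷)(2360)(2300)²(3.760×10^-4)/(2π×0.132) = 7.112 H.
U = ½LI² = ½(7.112)(0.552)² = 1.084 J.

U ≈ 1.08 J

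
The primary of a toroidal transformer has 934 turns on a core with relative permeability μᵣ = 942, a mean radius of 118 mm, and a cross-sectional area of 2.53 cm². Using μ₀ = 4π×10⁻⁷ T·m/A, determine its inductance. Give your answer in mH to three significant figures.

L ≈ 352 mH

For a thin toroid, L = μ₀μᵣN²A/(2πR).
L = (4π×10⁻⁷)(942)(934)²(2.530×10^-4) / (2π×0.118 m) = 0.3524 H.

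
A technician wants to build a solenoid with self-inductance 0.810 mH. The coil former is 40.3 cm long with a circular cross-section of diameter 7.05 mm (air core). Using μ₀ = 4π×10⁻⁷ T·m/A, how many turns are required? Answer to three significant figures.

A = π(d/2)² = π(3.525×10^-3 m)² = 3.904×10^-5 m².
From L = μ₀N²A/ℓ, N = √(Lℓ / (μ₀A)).
N = √[(8.100×10^-4)(0.403) / ((4π×10⁻⁷)×3.904×10^-5)] = √(6.654×10^6) ≈ 2579.6.

N ≈ 2580 turns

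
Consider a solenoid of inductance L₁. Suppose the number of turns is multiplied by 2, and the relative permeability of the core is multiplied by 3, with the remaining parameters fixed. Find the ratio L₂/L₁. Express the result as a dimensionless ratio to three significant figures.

For a solenoid, L ∝ μᵣN²A/ℓ.
L₂/L₁ = (2)^2 × (3) = 12.0.

L₂/L₁ = 12.0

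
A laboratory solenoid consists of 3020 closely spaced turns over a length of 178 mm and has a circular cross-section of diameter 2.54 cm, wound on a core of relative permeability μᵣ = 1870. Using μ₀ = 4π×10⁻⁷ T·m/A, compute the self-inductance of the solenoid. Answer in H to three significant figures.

A = π(d/2)² = π(1.270×10^-2 m)² = 5.067×10^-4 m².
For a long solenoid, L = μ₀μᵣN²A/ℓ.
L = (4π×10⁻⁷)(1870)(3020)²(5.067×10^-4)/(0.178 m) = 61.01 H.

L ≈ 61.0 H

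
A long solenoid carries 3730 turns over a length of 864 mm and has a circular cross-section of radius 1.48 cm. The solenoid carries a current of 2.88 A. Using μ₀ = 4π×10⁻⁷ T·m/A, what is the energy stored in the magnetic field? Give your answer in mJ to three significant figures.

A = πr² = π(1.480×10^-2 m)² = 6.881×10^-4 m².
L = μ₀N²A/ℓ = (4π×10⁻⁷)(3730)²(6.881×10^-4)/(0.864) = 1.392×10^-2 H.
U = ½LI² = ½(1.392×10^-2)(2.88)² = 5.7749×10^-2 J.

U ≈ 57.7 mJ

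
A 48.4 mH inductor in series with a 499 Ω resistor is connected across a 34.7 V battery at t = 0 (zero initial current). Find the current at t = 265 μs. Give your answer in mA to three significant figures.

τ = L/R = 4.840×10^-2/499 = 9.699×10^-5 s; final current I_∞ = ε/R = 34.7/499 = 6.954×10^-2 A.
I(t) = I_∞(1 − e^(−t/τ)) with t/τ = 2.732.
I = (6.954×10^-2)(1 − e^(−2.732)) = 6.501×10^-2 A.

I ≈ 65.0 mA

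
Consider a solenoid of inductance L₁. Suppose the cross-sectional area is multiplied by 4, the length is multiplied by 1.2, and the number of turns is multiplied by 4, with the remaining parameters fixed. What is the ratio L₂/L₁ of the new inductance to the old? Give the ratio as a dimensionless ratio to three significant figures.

L₂/L₁ = 53.3

For a solenoid, L ∝ μᵣN²A/ℓ.
L₂/L₁ = (4) × (1.2)^-1 × (4)^2 = 53.3.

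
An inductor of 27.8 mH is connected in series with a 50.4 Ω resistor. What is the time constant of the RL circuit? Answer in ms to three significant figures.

τ = L/R = (2.780×10^-2 H)/(50.4 Ω) = 5.516×10^-4 s.

τ ≈ 0.552 ms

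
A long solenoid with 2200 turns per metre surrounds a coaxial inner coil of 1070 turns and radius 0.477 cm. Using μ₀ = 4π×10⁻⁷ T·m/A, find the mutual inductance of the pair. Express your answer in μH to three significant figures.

The outer solenoid produces a uniform field B₁ = μ₀n₁I₁ across the inner coil,
so the flux linkage is N₂Φ = N₂B₁A₂ = μ₀n₁N₂A₂·I₁, giving M = μ₀n₁N₂A₂.
A₂ = πr² = π(4.770×10^-3 m)² = 7.148×10^-5 m².
M = (4π×10⁻⁷)(2200)(1070)(7.148×10^-5) = 2.114×10^-4 H.

M ≈ 211 μH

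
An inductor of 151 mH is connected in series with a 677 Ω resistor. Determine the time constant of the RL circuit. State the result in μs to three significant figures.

τ ≈ 223 μs

τ = L/R = (0.151 H)/(677 Ω) = 2.230×10^-4 s.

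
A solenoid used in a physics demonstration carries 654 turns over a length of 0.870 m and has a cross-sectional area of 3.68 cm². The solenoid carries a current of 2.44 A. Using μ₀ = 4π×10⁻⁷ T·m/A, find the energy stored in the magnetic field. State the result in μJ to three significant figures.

U ≈ 677 μJ

A = 3.68 cm² = 3.680×10^-4 m².
L = μ₀N²A/ℓ = (4π×10⁻⁷)(654)²(3.680×10^-4)/(0.87) = 2.273×10^-4 H.
U = ½LI² = ½(2.273×10^-4)(2.44)² = 6.768×10^-4 J.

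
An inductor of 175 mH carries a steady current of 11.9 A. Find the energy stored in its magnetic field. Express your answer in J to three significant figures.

Stored magnetic energy: U = ½LI².
U = ½(0.175 H)(11.9 A)² = 12.39 J.

U ≈ 12.4 J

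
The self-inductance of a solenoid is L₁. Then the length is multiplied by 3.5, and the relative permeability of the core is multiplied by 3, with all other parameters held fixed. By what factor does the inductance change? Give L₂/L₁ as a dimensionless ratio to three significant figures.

For a solenoid, L ∝ μᵣN²A/ℓ.
L₂/L₁ = (3.5)^-1 × (3) = 0.857.

L₂/L₁ = 0.857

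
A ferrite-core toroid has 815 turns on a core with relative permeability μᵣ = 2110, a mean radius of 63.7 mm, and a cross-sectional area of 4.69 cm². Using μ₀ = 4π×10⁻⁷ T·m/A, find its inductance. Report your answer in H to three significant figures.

For a thin toroid, L = μ₀μᵣN²A/(2πR).
L = (4π×10⁻⁷)(2110)(815)²(4.690×10^-4) / (2π×6.370×10^-2 m) = 2.064 H.

L ≈ 2.06 H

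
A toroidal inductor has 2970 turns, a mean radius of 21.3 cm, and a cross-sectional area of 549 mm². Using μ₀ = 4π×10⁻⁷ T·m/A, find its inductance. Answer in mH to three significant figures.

For a thin toroid, L = μ₀N²A/(2πR).
L = (4π×10⁻⁷)(2970)²(5.490×10^-4) / (2π×0.213 m) = 4.547×10^-3 H.

L ≈ 4.55 mH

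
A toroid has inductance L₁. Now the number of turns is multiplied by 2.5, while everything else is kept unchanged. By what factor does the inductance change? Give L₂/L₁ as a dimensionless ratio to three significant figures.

For a toroid, L ∝ μᵣN²A/R.
L₂/L₁ = (2.5)^2 = 6.25.

L₂/L₁ = 6.25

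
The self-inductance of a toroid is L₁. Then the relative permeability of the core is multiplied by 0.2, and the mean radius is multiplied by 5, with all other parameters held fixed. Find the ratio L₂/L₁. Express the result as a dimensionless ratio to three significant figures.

L₂/L₁ = 0.0400

For a toroid, L ∝ μᵣN²A/R.
L₂/L₁ = (0.2) × (5)^-1 = 0.0400.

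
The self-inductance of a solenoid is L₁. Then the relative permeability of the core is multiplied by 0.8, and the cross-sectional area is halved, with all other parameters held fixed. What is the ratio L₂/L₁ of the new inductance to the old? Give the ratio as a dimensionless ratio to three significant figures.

For a solenoid, L ∝ μᵣN²A/ℓ.
L₂/L₁ = (0.8) × (0.5) = 0.400.

L₂/L₁ = 0.400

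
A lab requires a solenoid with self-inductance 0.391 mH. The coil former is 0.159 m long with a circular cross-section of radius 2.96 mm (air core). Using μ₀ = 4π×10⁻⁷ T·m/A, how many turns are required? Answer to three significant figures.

N ≈ 1340 turns

A = πr² = π(2.960×10^-3 m)² = 2.753×10^-5 m².
From L = μ₀N²A/ℓ, N = √(Lℓ / (μ₀A)).
N = √[(3.910×10^-4)(0.159) / ((4π×10⁻⁷)×2.753×10^-5)] = √(1.797×10^6) ≈ 1340.6.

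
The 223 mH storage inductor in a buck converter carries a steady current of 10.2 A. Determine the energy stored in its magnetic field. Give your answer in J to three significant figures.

U ≈ 11.6 J

Stored magnetic energy: U = ½LI².
U = ½(0.223 H)(10.2 A)² = 11.6 J.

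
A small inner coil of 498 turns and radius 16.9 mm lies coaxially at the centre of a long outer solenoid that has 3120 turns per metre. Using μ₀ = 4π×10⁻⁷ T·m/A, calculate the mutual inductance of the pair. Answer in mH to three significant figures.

M ≈ 1.75 mH

The outer solenoid produces a uniform field B₁ = μ₀n₁I₁ across the inner coil,
so the flux linkage is N₂Φ = N₂B₁A₂ = μ₀n₁N₂A₂·I₁, giving M = μ₀n₁N₂A₂.
A₂ = πr² = π(1.690×10^-2 m)² = 8.973×10^-4 m².
M = (4π×10⁻⁷)(3120)(498)(8.973×10^-4) = 1.752×10^-3 H.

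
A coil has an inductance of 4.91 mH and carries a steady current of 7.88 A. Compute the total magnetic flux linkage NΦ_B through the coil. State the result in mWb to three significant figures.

From L = NΦ_B/I, the flux linkage is NΦ_B = LI.
NΦ_B = (4.910×10^-3 H)(7.88 A) = 3.869×10^-2 Wb.

NΦ_B ≈ 38.7 mWb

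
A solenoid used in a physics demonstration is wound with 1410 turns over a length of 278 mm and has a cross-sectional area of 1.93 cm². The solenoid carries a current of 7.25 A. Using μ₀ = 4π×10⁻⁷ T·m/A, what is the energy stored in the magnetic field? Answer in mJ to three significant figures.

A = 1.93 cm² = 1.930×10^-4 m².
L = μ₀N²A/ℓ = (4π×10⁻⁷)(1410)²(1.930×10^-4)/(0.278) = 1.734×10^-3 H.
U = ½LI² = ½(1.734×10^-3)(7.25)² = 4.558×10^-2 J.

U ≈ 45.6 mJ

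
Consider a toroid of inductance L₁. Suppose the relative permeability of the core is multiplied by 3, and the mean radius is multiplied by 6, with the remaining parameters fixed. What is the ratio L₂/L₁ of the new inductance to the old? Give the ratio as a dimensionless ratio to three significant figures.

L₂/L₁ = 0.500

For a toroid, L ∝ μᵣN²A/R.
L₂/L₁ = (3) × (6)^-1 = 0.500.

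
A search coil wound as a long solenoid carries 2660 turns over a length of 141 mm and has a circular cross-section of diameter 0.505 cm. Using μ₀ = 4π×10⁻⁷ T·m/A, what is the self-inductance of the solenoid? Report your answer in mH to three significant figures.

A = π(d/2)² = π(2.525×10^-3 m)² = 2.003×10^-5 m².
For a long solenoid, L = μ₀N²A/ℓ.
L = (4π×10⁻⁷)(2660)²(2.003×10^-5)/(0.141 m) = 1.263×10^-3 H.

L ≈ 1.26 mH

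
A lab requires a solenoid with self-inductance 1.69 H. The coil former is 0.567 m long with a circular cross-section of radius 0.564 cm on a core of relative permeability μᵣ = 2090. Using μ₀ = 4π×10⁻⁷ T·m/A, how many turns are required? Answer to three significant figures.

N ≈ 1910 turns

A = πr² = π(5.640×10^-3 m)² = 9.993×10^-5 m².
From L = μ₀μᵣN²A/ℓ, N = √(Lℓ / (μ₀μᵣA)).
N = √[(1.69)(0.567) / ((4π×10⁻⁷)(2090)×9.993×10^-5)] = √(3.651×10^6) ≈ 1910.7.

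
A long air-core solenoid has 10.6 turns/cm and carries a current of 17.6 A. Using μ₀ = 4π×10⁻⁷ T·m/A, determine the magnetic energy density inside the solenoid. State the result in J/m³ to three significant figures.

B = μ₀nI = (4π×10⁻⁷)(1.060×10^3)(17.6) = 2.344×10^-2 T.
u = B²/(2μ₀) = (2.344×10^-2)²/(2×4π×10⁻⁷) = 218.7 J/m³.

u ≈ 219 J/m³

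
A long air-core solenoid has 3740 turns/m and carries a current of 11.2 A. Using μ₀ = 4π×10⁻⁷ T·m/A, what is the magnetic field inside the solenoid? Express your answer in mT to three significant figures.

Inside a long solenoid, B = μ₀nI.
B = (4π×10⁻⁷)(3.740×10^3 m⁻¹)(11.2 A) = 5.264×10^-2 T.

B ≈ 52.6 mT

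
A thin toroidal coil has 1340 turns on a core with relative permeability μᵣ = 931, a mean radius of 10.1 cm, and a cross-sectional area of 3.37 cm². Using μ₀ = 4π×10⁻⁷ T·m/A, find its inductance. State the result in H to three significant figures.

For a thin toroid, L = μ₀μᵣN²A/(2πR).
L = (4π×10⁻⁷)(931)(1340)²(3.370×10^-4) / (2π×0.101 m) = 1.116 H.

L ≈ 1.12 H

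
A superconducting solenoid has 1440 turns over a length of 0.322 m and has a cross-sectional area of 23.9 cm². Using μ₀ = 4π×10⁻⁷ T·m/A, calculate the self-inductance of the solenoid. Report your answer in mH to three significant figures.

A = 23.9 cm² = 2.390×10^-3 m².
For a long solenoid, L = μ₀N²A/ℓ.
L = (4π×10⁻⁷)(1440)²(2.390×10^-3)/(0.322 m) = 1.934×10^-2 H.

L ≈ 19.3 mH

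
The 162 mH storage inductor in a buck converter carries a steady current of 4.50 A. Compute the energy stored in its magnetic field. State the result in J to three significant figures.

U ≈ 1.64 J

Stored magnetic energy: U = ½LI².
U = ½(0.162 H)(4.50 A)² = 1.64 J.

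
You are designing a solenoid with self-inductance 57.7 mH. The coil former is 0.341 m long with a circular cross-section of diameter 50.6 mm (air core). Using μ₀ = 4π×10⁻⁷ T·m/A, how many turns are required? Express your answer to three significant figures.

A = π(d/2)² = π(2.530×10^-2 m)² = 2.011×10^-3 m².
From L = μ₀N²A/ℓ, N = √(Lℓ / (μ₀A)).
N = √[(5.770×10^-2)(0.341) / ((4π×10⁻⁷)×2.011×10^-3)] = √(7.786×10^6) ≈ 2790.4.

N ≈ 2790 turns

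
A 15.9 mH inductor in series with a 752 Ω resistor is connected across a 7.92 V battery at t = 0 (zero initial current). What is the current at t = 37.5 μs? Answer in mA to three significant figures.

τ = L/R = 1.590×10^-2/752 = 2.114×10^-5 s; final current I_∞ = ε/R = 7.92/752 = 1.053×10^-2 A.
I(t) = I_∞(1 − e^(−t/τ)) with t/τ = 1.774.
I = (1.053×10^-2)(1 − e^(−1.774)) = 8.744×10^-3 A.

I ≈ 8.74 mA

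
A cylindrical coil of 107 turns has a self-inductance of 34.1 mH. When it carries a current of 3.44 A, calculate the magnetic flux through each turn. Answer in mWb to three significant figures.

Φ_B ≈ 1.10 mWb

From L = NΦ_B/I, the flux per turn is Φ_B = LI/N.
Φ_B = (3.410×10^-2 H)(3.44 A)/107 = 1.096×10^-3 Wb.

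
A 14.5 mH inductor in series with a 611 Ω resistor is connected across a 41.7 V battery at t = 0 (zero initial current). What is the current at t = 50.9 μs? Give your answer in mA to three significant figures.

τ = L/R = 1.450×10^-2/611 = 2.373×10^-5 s; final current I_∞ = ε/R = 41.7/611 = 6.8249×10^-2 A.
I(t) = I_∞(1 − e^(−t/τ)) with t/τ = 2.145.
I = (6.8249×10^-2)(1 − e^(−2.145)) = 6.026×10^-2 A.

I ≈ 60.3 mA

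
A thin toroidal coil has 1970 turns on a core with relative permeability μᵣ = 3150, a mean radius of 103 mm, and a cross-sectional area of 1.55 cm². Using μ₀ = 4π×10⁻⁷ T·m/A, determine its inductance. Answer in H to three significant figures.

For a thin toroid, L = μ₀μᵣN²A/(2πR).
L = (4π×10⁻⁷)(3150)(1970)²(1.550×10^-4) / (2π×0.103 m) = 3.679 H.

L ≈ 3.68 H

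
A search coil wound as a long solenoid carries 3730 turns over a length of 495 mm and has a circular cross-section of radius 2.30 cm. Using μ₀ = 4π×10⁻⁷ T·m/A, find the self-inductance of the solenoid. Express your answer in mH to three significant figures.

L ≈ 58.7 mH

A = πr² = π(2.300×10^-2 m)² = 1.662×10^-3 m².
For a long solenoid, L = μ₀N²A/ℓ.
L = (4π×10⁻⁷)(3730)²(1.662×10^-3)/(0.495 m) = 5.870×10^-2 H.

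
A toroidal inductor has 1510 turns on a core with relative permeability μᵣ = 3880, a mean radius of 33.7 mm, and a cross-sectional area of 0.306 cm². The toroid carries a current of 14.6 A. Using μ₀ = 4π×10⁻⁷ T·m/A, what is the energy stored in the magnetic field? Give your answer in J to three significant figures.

L = μ₀μᵣN²A/(2πR) = (4π×10⁻⁷)(3880)(1510)²(3.060×10^-5)/(2π×3.370×10^-2) = 1.607 H.
U = ½LI² = ½(1.607)(14.6)² = 171.2 J.

U ≈ 171 J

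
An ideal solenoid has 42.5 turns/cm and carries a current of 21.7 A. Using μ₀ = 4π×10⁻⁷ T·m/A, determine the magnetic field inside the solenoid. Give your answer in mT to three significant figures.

Inside a long solenoid, B = μ₀nI.
B = (4π×10⁻⁷)(4.250×10^3 m⁻¹)(21.7 A) = 0.1159 T.

B ≈ 116 mT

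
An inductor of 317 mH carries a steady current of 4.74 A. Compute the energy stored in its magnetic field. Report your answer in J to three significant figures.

Stored magnetic energy: U = ½LI².
U = ½(0.317 H)(4.74 A)² = 3.561 J.

U ≈ 3.56 J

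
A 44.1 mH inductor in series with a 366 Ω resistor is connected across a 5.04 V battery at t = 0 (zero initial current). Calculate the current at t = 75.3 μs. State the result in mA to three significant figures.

I ≈ 6.40 mA

τ = L/R = 4.410×10^-2/366 = 1.2049×10^-4 s; final current I_∞ = ε/R = 5.04/366 = 1.377×10^-2 A.
I(t) = I_∞(1 − e^(−t/τ)) with t/τ = 0.625.
I = (1.377×10^-2)(1 − e^(−0.625)) = 6.399×10^-3 A.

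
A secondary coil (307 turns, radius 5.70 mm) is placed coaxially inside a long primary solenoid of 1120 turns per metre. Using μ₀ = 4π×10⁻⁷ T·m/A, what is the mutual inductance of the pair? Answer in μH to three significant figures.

M ≈ 44.1 μH

The outer solenoid produces a uniform field B₁ = μ₀n₁I₁ across the inner coil,
so the flux linkage is N₂Φ = N₂B₁A₂ = μ₀n₁N₂A₂·I₁, giving M = μ₀n₁N₂A₂.
A₂ = πr² = π(5.700×10^-3 m)² = 1.021×10^-4 m².
M = (4π×10⁻⁷)(1120)(307)(1.021×10^-4) = 4.410×10^-5 H.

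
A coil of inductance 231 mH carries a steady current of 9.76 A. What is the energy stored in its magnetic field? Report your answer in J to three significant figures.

Stored magnetic energy: U = ½LI².
U = ½(0.231 H)(9.76 A)² = 11 J.

U ≈ 11.0 J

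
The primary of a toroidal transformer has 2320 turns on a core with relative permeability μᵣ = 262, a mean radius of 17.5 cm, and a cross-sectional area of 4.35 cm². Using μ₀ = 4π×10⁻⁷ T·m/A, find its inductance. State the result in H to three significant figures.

For a thin toroid, L = μ₀μᵣN²A/(2πR).
L = (4π×10⁻⁷)(262)(2320)²(4.350×10^-4) / (2π×0.175 m) = 0.7011 H.

L ≈ 0.701 H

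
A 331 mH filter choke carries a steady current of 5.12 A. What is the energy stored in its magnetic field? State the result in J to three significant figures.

Stored magnetic energy: U = ½LI².
U = ½(0.331 H)(5.12 A)² = 4.338 J.

U ≈ 4.34 J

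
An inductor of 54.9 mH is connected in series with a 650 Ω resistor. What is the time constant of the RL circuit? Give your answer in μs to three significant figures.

τ ≈ 84.5 μs

τ = L/R = (5.490×10^-2 H)/(650 Ω) = 8.446×10^-5 s.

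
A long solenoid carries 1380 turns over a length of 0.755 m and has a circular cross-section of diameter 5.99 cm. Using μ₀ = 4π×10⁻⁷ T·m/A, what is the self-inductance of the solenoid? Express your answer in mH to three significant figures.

L ≈ 8.93 mH

A = π(d/2)² = π(2.995×10^-2 m)² = 2.818×10^-3 m².
For a long solenoid, L = μ₀N²A/ℓ.
L = (4π×10⁻⁷)(1380)²(2.818×10^-3)/(0.755 m) = 8.932×10^-3 H.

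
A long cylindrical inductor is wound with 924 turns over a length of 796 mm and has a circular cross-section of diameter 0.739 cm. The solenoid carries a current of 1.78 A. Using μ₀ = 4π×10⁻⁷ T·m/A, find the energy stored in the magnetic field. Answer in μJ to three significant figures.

U ≈ 91.6 μJ

A = π(d/2)² = π(3.695×10^-3 m)² = 4.289×10^-5 m².
L = μ₀N²A/ℓ = (4π×10⁻⁷)(924)²(4.289×10^-5)/(0.796) = 5.781×10^-5 H.
U = ½LI² = ½(5.781×10^-5)(1.78)² = 9.159×10^-5 J.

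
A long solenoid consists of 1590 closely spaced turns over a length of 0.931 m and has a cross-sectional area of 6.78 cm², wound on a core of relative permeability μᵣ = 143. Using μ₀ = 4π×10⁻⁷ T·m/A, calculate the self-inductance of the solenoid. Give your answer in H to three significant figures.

A = 6.78 cm² = 6.780×10^-4 m².
For a long solenoid, L = μ₀μᵣN²A/ℓ.
L = (4π×10⁻⁷)(143)(1590)²(6.780×10^-4)/(0.931 m) = 0.3308 H.

L ≈ 0.331 H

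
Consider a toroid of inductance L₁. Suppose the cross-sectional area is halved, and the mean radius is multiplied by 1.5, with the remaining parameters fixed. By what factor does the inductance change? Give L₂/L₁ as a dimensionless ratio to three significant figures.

For a toroid, L ∝ μᵣN²A/R.
L₂/L₁ = (0.5) × (1.5)^-1 = 0.333.

L₂/L₁ = 0.333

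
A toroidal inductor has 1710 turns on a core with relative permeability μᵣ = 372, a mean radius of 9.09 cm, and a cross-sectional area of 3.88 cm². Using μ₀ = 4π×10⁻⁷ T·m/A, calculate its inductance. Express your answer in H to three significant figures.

For a thin toroid, L = μ₀μᵣN²A/(2πR).
L = (4π×10⁻⁷)(372)(1710)²(3.880×10^-4) / (2π×9.090×10^-2 m) = 0.9286 H.

L ≈ 0.929 H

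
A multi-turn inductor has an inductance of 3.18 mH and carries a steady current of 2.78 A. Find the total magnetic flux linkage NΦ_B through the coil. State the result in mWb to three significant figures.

From L = NΦ_B/I, the flux linkage is NΦ_B = LI.
NΦ_B = (3.180×10^-3 H)(2.78 A) = 8.840×10^-3 Wb.

NΦ_B ≈ 8.84 mWb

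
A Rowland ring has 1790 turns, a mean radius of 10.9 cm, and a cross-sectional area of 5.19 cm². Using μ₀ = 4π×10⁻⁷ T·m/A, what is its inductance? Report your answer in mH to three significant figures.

L ≈ 3.05 mH

For a thin toroid, L = μ₀N²A/(2πR).
L = (4π×10⁻⁷)(1790)²(5.190×10^-4) / (2π×0.109 m) = 3.051×10^-3 H.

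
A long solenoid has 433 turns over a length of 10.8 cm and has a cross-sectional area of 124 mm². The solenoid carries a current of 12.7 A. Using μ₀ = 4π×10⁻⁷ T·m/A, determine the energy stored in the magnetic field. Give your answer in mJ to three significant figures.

A = 124 mm² = 1.240×10^-4 m².
L = μ₀N²A/ℓ = (4π×10⁻⁷)(433)²(1.240×10^-4)/(0.108) = 2.705×10^-4 H.
U = ½LI² = ½(2.705×10^-4)(12.7)² = 2.182×10^-2 J.

U ≈ 21.8 mJ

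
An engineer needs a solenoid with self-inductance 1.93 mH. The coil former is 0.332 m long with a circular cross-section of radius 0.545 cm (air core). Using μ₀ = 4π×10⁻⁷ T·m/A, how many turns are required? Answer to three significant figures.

A = πr² = π(5.450×10^-3 m)² = 9.331×10^-5 m².
From L = μ₀N²A/ℓ, N = √(Lℓ / (μ₀A)).
N = √[(1.930×10^-3)(0.332) / ((4π×10⁻⁷)×9.331×10^-5)] = √(5.464×10^6) ≈ 2337.6.

N ≈ 2340 turns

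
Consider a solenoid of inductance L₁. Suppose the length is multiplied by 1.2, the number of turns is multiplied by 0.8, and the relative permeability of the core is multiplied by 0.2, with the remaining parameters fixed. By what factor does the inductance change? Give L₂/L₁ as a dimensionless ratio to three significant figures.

L₂/L₁ = 0.107

For a solenoid, L ∝ μᵣN²A/ℓ.
L₂/L₁ = (1.2)^-1 × (0.8)^2 × (0.2) = 0.107.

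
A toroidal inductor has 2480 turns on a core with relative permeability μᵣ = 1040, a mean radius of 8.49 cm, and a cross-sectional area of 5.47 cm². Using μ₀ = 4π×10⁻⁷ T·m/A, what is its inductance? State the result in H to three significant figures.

L ≈ 8.24 H

For a thin toroid, L = μ₀μᵣN²A/(2πR).
L = (4π×10⁻⁷)(1040)(2480)²(5.470×10^-4) / (2π×8.490×10^-2 m) = 8.242 H.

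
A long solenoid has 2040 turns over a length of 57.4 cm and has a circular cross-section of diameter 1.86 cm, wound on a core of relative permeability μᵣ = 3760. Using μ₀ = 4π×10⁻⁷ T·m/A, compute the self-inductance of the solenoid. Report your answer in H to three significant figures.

A = π(d/2)² = π(9.300×10^-3 m)² = 2.717×10^-4 m².
For a long solenoid, L = μ₀μᵣN²A/ℓ.
L = (4π×10⁻⁷)(3760)(2040)²(2.717×10^-4)/(0.574 m) = 9.308 H.

L ≈ 9.31 H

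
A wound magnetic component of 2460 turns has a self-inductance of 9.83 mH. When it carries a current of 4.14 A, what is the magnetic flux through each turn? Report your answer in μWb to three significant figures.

From L = NΦ_B/I, the flux per turn is Φ_B = LI/N.
Φ_B = (9.830×10^-3 H)(4.14 A)/2460 = 1.654×10^-5 Wb.

Φ_B ≈ 16.5 μWb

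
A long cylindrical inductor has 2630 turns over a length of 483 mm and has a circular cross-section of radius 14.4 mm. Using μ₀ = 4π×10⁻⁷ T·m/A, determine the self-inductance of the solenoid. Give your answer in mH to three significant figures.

L ≈ 11.7 mH

A = πr² = π(1.440×10^-2 m)² = 6.514×10^-4 m².
For a long solenoid, L = μ₀N²A/ℓ.
L = (4π×10⁻⁷)(2630)²(6.514×10^-4)/(0.483 m) = 1.172×10^-2 H.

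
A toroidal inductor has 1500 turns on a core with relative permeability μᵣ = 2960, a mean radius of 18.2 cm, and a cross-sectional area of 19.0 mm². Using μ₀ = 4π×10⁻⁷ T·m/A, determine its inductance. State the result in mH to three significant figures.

For a thin toroid, L = μ₀μᵣN²A/(2πR).
L = (4π×10⁻⁷)(2960)(1500)²(1.900×10^-5) / (2π×0.182 m) = 0.1391 H.

L ≈ 139 mH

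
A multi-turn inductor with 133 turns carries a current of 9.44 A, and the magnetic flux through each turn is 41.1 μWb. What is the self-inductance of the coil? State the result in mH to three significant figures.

L ≈ 0.579 mH

Self-inductance is defined by L = NΦ_B/I (flux linkage over current).
L = (133)(4.110×10^-5 Wb)/(9.44 A) = 5.791×10^-4 H.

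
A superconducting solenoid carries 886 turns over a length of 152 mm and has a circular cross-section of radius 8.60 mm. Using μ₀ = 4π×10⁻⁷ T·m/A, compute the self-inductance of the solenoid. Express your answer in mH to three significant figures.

L ≈ 1.51 mH

A = πr² = π(8.600×10^-3 m)² = 2.324×10^-4 m².
For a long solenoid, L = μ₀N²A/ℓ.
L = (4π×10⁻⁷)(886)²(2.324×10^-4)/(0.152 m) = 1.508×10^-3 H.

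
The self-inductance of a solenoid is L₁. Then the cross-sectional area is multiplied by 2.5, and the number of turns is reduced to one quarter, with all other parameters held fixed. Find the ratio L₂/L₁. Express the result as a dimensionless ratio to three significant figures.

L₂/L₁ = 0.156

For a solenoid, L ∝ μᵣN²A/ℓ.
L₂/L₁ = (2.5) × (0.25)^2 = 0.156.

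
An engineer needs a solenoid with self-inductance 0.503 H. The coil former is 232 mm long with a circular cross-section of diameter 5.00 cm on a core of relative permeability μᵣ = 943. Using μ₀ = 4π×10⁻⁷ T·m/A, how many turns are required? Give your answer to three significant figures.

N ≈ 224 turns

A = π(d/2)² = π(2.500×10^-2 m)² = 1.963×10^-3 m².
From L = μ₀μᵣN²A/ℓ, N = √(Lℓ / (μ₀μᵣA)).
N = √[(0.503)(0.232) / ((4π×10⁻⁷)(943)×1.963×10^-3)] = √(5.015×10^4) ≈ 224.0.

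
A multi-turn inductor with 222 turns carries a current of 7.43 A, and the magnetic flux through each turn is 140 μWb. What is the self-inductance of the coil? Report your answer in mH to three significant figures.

Self-inductance is defined by L = NΦ_B/I (flux linkage over current).
L = (222)(1.400×10^-4 Wb)/(7.43 A) = 4.183×10^-3 H.

L ≈ 4.18 mH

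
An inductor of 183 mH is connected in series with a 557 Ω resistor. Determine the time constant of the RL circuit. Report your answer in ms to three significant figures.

τ = L/R = (0.183 H)/(557 Ω) = 3.285×10^-4 s.

τ ≈ 0.329 ms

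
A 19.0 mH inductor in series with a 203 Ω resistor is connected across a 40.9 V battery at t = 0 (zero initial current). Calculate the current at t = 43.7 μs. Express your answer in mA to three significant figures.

I ≈ 75.2 mA

τ = L/R = 1.900×10^-2/203 = 9.360×10^-5 s; final current I_∞ = ε/R = 40.9/203 = 0.20148 A.
I(t) = I_∞(1 − e^(−t/τ)) with t/τ = 0.467.
I = (0.20148)(1 − e^(−0.467)) = 7.516×10^-2 A.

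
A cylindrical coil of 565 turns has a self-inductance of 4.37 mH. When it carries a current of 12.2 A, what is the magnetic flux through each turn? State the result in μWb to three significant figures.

Φ_B ≈ 94.4 μWb

From L = NΦ_B/I, the flux per turn is Φ_B = LI/N.
Φ_B = (4.370×10^-3 H)(12.2 A)/565 = 9.436×10^-5 Wb.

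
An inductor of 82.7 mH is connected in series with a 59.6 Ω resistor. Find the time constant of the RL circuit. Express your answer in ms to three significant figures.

τ ≈ 1.39 ms

τ = L/R = (8.270×10^-2 H)/(59.6 Ω) = 1.388×10^-3 s.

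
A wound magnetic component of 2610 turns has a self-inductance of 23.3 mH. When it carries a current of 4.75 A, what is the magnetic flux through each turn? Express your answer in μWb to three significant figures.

From L = NΦ_B/I, the flux per turn is Φ_B = LI/N.
Φ_B = (2.330×10^-2 H)(4.75 A)/2610 = 4.240×10^-5 Wb.

Φ_B ≈ 42.4 μWb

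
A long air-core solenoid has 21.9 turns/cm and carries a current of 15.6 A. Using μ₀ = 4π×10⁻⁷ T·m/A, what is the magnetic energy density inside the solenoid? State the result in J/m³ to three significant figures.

B = μ₀nI = (4π×10⁻⁷)(2.190×10^3)(15.6) = 4.293×10^-2 T.
u = B²/(2μ₀) = (4.293×10^-2)²/(2×4π×10⁻⁷) = 733.4 J/m³.

u ≈ 733 J/m³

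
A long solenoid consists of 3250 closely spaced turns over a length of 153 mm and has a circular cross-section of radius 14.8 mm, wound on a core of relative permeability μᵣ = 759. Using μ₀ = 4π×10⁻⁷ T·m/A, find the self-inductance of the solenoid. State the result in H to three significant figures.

L ≈ 45.3 H

A = πr² = π(1.480×10^-2 m)² = 6.881×10^-4 m².
For a long solenoid, L = μ₀μᵣN²A/ℓ.
L = (4π×10⁻⁷)(759)(3250)²(6.881×10^-4)/(0.153 m) = 45.31 H.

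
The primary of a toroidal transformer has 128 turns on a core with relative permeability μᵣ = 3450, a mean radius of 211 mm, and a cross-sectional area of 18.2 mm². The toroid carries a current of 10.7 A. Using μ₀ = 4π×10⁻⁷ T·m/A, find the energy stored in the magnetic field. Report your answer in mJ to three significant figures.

L = μ₀μᵣN²A/(2πR) = (4π×10⁻⁷)(3450)(128)²(1.820×10^-5)/(2π×0.211) = 9.751×10^-4 H.
U = ½LI² = ½(9.751×10^-4)(10.7)² = 5.582×10^-2 J.

U ≈ 55.8 mJ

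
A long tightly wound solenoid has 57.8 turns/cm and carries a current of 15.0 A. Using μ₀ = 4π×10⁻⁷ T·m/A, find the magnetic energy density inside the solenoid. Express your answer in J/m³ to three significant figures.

u ≈ 4720 J/m³

B = μ₀nI = (4π×10⁻⁷)(5.780×10^3)(15.0) = 0.109 T.
u = B²/(2μ₀) = (0.109)²/(2×4π×10⁻⁷) = 4.723×10^3 J/m³.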